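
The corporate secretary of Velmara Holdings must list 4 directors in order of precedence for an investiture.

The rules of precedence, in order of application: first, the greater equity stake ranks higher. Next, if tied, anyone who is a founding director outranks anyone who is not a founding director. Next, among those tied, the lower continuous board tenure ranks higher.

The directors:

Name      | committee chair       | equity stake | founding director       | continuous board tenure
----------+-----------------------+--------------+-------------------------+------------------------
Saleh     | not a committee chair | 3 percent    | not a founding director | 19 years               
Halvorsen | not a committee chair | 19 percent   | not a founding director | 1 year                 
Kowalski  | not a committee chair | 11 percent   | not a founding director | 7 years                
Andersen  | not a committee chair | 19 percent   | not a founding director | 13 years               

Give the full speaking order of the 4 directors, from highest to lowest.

Halvorsen, Andersen, Kowalski, Saleh

By equity stake (higher first): Halvorsen and Andersen (both 19 percent); then Kowalski (11 percent); then Saleh (3 percent).
Halvorsen and Andersen are each not a founding director, so the next rule applies.
Among Halvorsen and Andersen, by continuous board tenure (lower first): Halvorsen (1 year) before Andersen (13 years).
Full order: Halvorsen, Andersen, Kowalski, Saleh.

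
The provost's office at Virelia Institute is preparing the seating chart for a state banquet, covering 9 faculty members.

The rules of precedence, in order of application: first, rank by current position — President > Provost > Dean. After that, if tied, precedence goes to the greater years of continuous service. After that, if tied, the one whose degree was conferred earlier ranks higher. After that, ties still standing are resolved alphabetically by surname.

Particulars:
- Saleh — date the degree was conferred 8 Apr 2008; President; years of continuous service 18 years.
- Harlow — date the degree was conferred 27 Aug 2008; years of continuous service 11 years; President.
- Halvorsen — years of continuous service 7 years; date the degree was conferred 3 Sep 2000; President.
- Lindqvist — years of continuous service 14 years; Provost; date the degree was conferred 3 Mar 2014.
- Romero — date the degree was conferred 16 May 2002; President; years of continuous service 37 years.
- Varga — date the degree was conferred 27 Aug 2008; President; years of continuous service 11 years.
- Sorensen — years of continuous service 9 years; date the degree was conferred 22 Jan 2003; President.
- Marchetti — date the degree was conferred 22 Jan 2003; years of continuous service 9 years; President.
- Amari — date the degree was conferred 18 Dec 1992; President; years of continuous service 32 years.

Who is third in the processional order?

By current position: Romero, Amari, Saleh, Harlow, Varga, Marchetti, Sorensen and Halvorsen (President); then Lindqvist (Provost).
Among Romero, Amari, Saleh, Harlow, Varga, Marchetti, Sorensen and Halvorsen, by years of continuous service (higher first): Romero (37 years) before Amari (32 years) before Saleh (18 years) before Harlow and Varga (11 years) before Marchetti and Sorensen (9 years) before Halvorsen (7 years).
Harlow and Varga both have date the degree was conferred 27 Aug 2008, so the next rule applies.
Among Harlow and Varga, alphabetically by surname: Harlow before Varga.
Marchetti and Sorensen both have date the degree was conferred 22 Jan 2003, so the next rule applies.
Among Marchetti and Sorensen, alphabetically by surname: Marchetti before Sorensen.
Order: Romero, Amari, Saleh, Harlow, Varga, Marchetti, Sorensen, Halvorsen, Lindqvist.

Saleh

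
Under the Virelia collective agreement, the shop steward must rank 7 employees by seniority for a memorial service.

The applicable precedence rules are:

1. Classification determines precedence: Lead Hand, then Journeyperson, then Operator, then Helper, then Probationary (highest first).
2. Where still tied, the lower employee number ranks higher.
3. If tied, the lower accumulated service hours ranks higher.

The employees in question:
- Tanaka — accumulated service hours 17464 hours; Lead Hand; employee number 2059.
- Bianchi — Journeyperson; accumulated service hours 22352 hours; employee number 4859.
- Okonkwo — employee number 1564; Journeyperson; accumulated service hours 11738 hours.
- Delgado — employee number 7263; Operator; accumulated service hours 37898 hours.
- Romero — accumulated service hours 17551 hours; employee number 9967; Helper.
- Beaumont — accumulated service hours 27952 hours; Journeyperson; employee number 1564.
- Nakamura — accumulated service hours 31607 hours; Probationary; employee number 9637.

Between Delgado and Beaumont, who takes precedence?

By classification: Tanaka (Lead Hand); then Okonkwo, Beaumont and Bianchi (Journeyperson); then Delgado (Operator); then Romero (Helper); then Nakamura (Probationary).
Among Okonkwo, Beaumont and Bianchi, by employee number (lower first): Okonkwo and Beaumont (1564) before Bianchi (4859).
Among Okonkwo and Beaumont, by accumulated service hours (lower first): Okonkwo (11738 hours) before Beaumont (27952 hours).
So Beaumont takes precedence.

Beaumont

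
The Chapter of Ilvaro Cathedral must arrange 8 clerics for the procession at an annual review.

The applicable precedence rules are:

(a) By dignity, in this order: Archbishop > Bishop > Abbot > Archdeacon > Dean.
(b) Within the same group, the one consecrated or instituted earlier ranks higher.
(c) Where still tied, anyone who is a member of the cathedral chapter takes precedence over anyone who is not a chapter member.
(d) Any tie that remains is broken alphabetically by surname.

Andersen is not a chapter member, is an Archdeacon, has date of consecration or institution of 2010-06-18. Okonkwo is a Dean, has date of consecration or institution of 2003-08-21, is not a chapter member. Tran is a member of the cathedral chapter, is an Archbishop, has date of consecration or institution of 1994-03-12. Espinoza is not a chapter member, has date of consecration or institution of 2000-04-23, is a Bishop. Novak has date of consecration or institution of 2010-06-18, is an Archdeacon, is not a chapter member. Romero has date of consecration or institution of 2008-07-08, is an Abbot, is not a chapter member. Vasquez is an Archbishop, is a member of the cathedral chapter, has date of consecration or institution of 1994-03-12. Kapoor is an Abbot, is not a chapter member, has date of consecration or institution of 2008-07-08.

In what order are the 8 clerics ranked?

Tran, Vasquez, Espinoza, Kapoor, Romero, Andersen, Novak, Okonkwo

By dignity: Tran and Vasquez (Archbishop); then Espinoza (Bishop); then Kapoor and Romero (Abbot); then Andersen and Novak (Archdeacon); then Okonkwo (Dean).
Tran and Vasquez both have date of consecration or institution 1994-03-12, so the next rule applies.
Tran and Vasquez are each a member of the cathedral chapter, so the next rule applies.
Among Tran and Vasquez, alphabetically by surname: Tran before Vasquez.
Kapoor and Romero both have date of consecration or institution 2008-07-08, so the next rule applies.
Kapoor and Romero are each not a chapter member, so the next rule applies.
Among Kapoor and Romero, alphabetically by surname: Kapoor before Romero.
Andersen and Novak both have date of consecration or institution 2010-06-18, so the next rule applies.
Andersen and Novak are each not a chapter member, so the next rule applies.
Among Andersen and Novak, alphabetically by surname: Andersen before Novak.
Full order: Tran, Vasquez, Espinoza, Kapoor, Romero, Andersen, Novak, Okonkwo.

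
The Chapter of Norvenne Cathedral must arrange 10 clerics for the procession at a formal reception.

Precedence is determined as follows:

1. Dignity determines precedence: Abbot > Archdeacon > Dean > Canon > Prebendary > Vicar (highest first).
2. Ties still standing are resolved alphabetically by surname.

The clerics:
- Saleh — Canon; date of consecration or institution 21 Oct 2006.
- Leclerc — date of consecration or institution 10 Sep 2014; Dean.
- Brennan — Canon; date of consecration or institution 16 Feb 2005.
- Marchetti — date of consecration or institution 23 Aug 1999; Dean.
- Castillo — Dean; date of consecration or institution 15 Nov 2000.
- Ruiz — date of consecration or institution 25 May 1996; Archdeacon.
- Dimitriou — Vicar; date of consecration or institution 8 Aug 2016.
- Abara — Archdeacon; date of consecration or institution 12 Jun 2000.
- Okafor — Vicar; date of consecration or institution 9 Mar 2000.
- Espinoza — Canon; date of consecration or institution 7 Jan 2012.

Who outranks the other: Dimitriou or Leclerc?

Leclerc

By dignity: Abara and Ruiz (Archdeacon); then Castillo, Leclerc and Marchetti (Dean); then Brennan, Espinoza and Saleh (Canon); then Dimitriou and Okafor (Vicar).
Among Abara and Ruiz, alphabetically by surname: Abara before Ruiz.
Among Castillo, Leclerc and Marchetti, alphabetically by surname: Castillo before Leclerc before Marchetti.
Among Brennan, Espinoza and Saleh, alphabetically by surname: Brennan before Espinoza before Saleh.
Among Dimitriou and Okafor, alphabetically by surname: Dimitriou before Okafor.
So Leclerc takes precedence.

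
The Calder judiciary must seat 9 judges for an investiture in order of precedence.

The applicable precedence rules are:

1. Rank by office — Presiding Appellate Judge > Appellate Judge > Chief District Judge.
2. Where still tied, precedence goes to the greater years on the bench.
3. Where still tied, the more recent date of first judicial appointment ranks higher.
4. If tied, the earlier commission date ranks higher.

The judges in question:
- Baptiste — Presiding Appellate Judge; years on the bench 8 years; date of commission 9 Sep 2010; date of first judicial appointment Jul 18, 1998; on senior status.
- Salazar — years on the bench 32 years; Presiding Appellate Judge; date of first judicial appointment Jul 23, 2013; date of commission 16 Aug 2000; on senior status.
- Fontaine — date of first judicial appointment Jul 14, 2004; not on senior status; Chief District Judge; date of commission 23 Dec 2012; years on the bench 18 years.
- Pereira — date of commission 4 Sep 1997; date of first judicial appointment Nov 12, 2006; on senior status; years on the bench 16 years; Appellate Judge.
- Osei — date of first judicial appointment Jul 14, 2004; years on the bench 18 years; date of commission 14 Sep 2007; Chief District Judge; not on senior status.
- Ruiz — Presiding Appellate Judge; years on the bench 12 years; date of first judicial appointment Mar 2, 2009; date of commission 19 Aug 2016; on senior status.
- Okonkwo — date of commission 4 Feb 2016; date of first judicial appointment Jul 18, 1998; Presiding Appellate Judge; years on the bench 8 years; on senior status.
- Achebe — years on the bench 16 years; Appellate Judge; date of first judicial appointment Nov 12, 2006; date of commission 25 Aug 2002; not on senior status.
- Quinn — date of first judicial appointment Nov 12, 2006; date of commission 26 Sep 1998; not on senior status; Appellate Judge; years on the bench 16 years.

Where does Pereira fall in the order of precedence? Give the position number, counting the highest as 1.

5

By office: Salazar, Ruiz, Baptiste and Okonkwo (Presiding Appellate Judge); then Pereira, Quinn and Achebe (Appellate Judge); then Osei and Fontaine (Chief District Judge).
Among Salazar, Ruiz, Baptiste and Okonkwo, by years on the bench (higher first): Salazar (32 years) before Ruiz (12 years) before Baptiste and Okonkwo (8 years).
Baptiste and Okonkwo both have date of first judicial appointment Jul 18, 1998, so the next rule applies.
Among Baptiste and Okonkwo, by date of commission (earlier first): Baptiste (9 Sep 2010) before Okonkwo (4 Feb 2016).
Pereira, Quinn and Achebe all have years on the bench 16 years, so the next rule applies.
Pereira, Quinn and Achebe all have date of first judicial appointment Nov 12, 2006, so the next rule applies.
Among Pereira, Quinn and Achebe, by date of commission (earlier first): Pereira (4 Sep 1997) before Quinn (26 Sep 1998) before Achebe (25 Aug 2002).
Osei and Fontaine both have years on the bench 18 years, so the next rule applies.
Osei and Fontaine both have date of first judicial appointment Jul 14, 2004, so the next rule applies.
Among Osei and Fontaine, by date of commission (earlier first): Osei (14 Sep 2007) before Fontaine (23 Dec 2012).
Order: Salazar, Ruiz, Baptiste, Okonkwo, Pereira, Quinn, Achebe, Osei, Fontaine. So position 5.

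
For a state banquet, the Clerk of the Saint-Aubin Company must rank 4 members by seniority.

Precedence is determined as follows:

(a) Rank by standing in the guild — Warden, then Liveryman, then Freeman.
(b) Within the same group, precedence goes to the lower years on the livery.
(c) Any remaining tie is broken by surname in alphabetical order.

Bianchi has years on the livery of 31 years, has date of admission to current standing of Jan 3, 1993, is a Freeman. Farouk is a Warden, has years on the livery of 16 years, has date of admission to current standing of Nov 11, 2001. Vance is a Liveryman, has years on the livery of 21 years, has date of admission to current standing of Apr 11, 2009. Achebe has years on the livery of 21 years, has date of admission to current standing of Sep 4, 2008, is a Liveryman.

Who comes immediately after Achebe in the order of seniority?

Vance

By standing in the guild: Farouk (Warden); then Achebe and Vance (Liveryman); then Bianchi (Freeman).
Achebe and Vance both have years on the livery 21 years, so the next rule applies.
Among Achebe and Vance, alphabetically by surname: Achebe before Vance.
Order: Farouk, Achebe, Vance, Bianchi.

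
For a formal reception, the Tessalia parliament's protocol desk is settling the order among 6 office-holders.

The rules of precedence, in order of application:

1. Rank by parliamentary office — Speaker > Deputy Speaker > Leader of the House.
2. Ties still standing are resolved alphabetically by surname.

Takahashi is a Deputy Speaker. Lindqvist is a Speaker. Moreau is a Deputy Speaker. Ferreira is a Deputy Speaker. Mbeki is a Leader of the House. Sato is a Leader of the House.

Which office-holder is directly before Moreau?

By parliamentary office: Lindqvist (Speaker); then Ferreira, Moreau and Takahashi (Deputy Speaker); then Mbeki and Sato (Leader of the House).
Among Ferreira, Moreau and Takahashi, alphabetically by surname: Ferreira before Moreau before Takahashi.
Among Mbeki and Sato, alphabetically by surname: Mbeki before Sato.
Order: Lindqvist, Ferreira, Moreau, Takahashi, Mbeki, Sato.

Ferreira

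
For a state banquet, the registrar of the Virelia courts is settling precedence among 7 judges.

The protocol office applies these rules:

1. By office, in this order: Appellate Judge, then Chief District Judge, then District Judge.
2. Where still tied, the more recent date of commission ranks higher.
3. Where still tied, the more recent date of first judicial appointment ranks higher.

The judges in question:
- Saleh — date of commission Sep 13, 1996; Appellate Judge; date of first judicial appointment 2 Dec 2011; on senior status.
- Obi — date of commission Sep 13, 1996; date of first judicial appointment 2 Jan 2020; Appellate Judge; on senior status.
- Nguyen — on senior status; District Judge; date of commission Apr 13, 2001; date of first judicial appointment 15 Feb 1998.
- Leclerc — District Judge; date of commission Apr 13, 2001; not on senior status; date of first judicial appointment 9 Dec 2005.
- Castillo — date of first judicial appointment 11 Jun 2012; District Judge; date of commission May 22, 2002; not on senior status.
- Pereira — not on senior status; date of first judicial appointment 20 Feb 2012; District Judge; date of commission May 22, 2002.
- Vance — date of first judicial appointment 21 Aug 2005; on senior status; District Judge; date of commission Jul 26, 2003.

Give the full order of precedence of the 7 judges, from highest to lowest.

Obi, Saleh, Vance, Castillo, Pereira, Leclerc, Nguyen

By office: Obi and Saleh (Appellate Judge); then Vance, Castillo, Pereira, Leclerc and Nguyen (District Judge).
Obi and Saleh both have date of commission Sep 13, 1996, so the next rule applies.
Among Obi and Saleh, by date of first judicial appointment (later first): Obi (2 Jan 2020) before Saleh (2 Dec 2011).
Among Vance, Castillo, Pereira, Leclerc and Nguyen, by date of commission (later first): Vance (Jul 26, 2003) before Castillo and Pereira (May 22, 2002) before Leclerc and Nguyen (Apr 13, 2001).
Among Castillo and Pereira, by date of first judicial appointment (later first): Castillo (11 Jun 2012) before Pereira (20 Feb 2012).
Among Leclerc and Nguyen, by date of first judicial appointment (later first): Leclerc (9 Dec 2005) before Nguyen (15 Feb 1998).
Full order: Obi, Saleh, Vance, Castillo, Pereira, Leclerc, Nguyen.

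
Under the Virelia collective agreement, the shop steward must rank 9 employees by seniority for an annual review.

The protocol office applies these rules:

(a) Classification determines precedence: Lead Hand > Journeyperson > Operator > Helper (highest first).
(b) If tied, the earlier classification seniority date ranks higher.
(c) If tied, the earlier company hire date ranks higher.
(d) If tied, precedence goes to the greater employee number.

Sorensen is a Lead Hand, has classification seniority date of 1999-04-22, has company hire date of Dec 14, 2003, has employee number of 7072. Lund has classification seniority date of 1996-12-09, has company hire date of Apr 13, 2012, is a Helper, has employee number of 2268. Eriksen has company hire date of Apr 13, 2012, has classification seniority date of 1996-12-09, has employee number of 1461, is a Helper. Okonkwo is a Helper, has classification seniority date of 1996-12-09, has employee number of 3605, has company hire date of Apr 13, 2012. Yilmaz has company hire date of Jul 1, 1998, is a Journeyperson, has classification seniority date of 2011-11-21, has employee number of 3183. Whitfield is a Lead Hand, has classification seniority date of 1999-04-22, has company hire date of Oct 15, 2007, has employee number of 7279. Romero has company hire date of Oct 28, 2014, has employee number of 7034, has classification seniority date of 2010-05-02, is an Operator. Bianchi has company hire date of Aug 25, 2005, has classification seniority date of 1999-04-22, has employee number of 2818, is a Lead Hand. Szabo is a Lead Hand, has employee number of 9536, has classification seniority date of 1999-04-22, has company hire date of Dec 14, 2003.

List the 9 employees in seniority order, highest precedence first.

Szabo, Sorensen, Bianchi, Whitfield, Yilmaz, Romero, Okonkwo, Lund, Eriksen

By classification: Szabo, Sorensen, Bianchi and Whitfield (Lead Hand); then Yilmaz (Journeyperson); then Romero (Operator); then Okonkwo, Lund and Eriksen (Helper).
Szabo, Sorensen, Bianchi and Whitfield all have classification seniority date 1999-04-22, so the next rule applies.
Among Szabo, Sorensen, Bianchi and Whitfield, by company hire date (earlier first): Szabo and Sorensen (Dec 14, 2003) before Bianchi (Aug 25, 2005) before Whitfield (Oct 15, 2007).
Among Szabo and Sorensen, by employee number (higher first): Szabo (9536) before Sorensen (7072).
Okonkwo, Lund and Eriksen all have classification seniority date 1996-12-09, so the next rule applies.
Okonkwo, Lund and Eriksen all have company hire date Apr 13, 2012, so the next rule applies.
Among Okonkwo, Lund and Eriksen, by employee number (higher first): Okonkwo (3605) before Lund (2268) before Eriksen (1461).
Full order: Szabo, Sorensen, Bianchi, Whitfield, Yilmaz, Romero, Okonkwo, Lund, Eriksen.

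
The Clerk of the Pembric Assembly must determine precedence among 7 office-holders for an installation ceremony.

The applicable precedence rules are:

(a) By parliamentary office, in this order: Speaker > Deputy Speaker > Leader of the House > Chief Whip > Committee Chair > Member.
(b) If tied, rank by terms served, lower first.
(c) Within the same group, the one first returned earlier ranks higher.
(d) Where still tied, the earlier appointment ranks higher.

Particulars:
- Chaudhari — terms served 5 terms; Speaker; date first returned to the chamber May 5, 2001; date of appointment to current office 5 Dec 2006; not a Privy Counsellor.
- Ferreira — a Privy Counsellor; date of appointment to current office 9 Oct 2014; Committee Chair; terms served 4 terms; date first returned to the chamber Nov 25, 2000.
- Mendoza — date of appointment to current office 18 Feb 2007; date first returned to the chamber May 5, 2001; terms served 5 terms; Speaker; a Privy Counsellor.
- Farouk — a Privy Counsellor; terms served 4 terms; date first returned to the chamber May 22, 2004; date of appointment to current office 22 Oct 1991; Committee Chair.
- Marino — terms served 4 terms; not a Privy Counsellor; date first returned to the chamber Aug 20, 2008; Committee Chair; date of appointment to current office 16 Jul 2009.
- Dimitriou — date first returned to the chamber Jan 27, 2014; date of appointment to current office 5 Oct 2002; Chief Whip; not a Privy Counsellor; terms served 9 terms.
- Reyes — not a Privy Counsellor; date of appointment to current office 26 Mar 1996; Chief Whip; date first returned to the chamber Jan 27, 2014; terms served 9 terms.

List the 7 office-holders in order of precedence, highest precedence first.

Chaudhari, Mendoza, Reyes, Dimitriou, Ferreira, Farouk, Marino

By parliamentary office: Chaudhari and Mendoza (Speaker); then Reyes and Dimitriou (Chief Whip); then Ferreira, Farouk and Marino (Committee Chair).
Chaudhari and Mendoza both have terms served 5 terms, so the next rule applies.
Chaudhari and Mendoza both have date first returned to the chamber May 5, 2001, so the next rule applies.
Among Chaudhari and Mendoza, by date of appointment to current office (earlier first): Chaudhari (5 Dec 2006) before Mendoza (18 Feb 2007).
Reyes and Dimitriou both have terms served 9 terms, so the next rule applies.
Reyes and Dimitriou both have date first returned to the chamber Jan 27, 2014, so the next rule applies.
Among Reyes and Dimitriou, by date of appointment to current office (earlier first): Reyes (26 Mar 1996) before Dimitriou (5 Oct 2002).
Ferreira, Farouk and Marino all have terms served 4 terms, so the next rule applies.
Among Ferreira, Farouk and Marino, by date first returned to the chamber (earlier first): Ferreira (Nov 25, 2000) before Farouk (May 22, 2004) before Marino (Aug 20, 2008).
Full order: Chaudhari, Mendoza, Reyes, Dimitriou, Ferreira, Farouk, Marino.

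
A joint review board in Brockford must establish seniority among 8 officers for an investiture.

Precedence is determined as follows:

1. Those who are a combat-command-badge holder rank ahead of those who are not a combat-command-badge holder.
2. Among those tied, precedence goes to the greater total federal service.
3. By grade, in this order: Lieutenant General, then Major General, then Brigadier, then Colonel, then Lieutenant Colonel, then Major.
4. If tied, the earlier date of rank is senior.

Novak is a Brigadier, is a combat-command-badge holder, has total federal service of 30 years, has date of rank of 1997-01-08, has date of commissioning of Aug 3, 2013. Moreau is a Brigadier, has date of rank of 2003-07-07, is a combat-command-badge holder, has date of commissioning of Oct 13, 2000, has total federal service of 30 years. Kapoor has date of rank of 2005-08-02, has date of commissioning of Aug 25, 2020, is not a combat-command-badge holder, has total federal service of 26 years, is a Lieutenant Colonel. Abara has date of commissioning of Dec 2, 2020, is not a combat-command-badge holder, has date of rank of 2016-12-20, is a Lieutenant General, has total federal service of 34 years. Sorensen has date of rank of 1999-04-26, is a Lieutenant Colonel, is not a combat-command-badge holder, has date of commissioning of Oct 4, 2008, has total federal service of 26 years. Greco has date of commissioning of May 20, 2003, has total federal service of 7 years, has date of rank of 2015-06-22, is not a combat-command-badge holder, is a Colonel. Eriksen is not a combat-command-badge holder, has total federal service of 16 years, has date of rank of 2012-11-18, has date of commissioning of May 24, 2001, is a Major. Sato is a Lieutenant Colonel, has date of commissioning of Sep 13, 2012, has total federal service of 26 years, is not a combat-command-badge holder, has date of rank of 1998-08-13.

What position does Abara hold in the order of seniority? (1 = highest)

By the first rule: Novak and Moreau (both a combat-command-badge holder); then Abara, Sato, Sorensen, Kapoor, Eriksen and Greco (each not a combat-command-badge holder).
Novak and Moreau both have total federal service 30 years, so the next rule applies.
Novak and Moreau are each Brigadier, so the next rule applies.
Among Novak and Moreau, by date of rank (earlier first): Novak (1997-01-08) before Moreau (2003-07-07).
Among Abara, Sato, Sorensen, Kapoor, Eriksen and Greco, by total federal service (higher first): Abara (34 years) before Sato, Sorensen and Kapoor (26 years) before Eriksen (16 years) before Greco (7 years).
Sato, Sorensen and Kapoor are each Lieutenant Colonel, so the next rule applies.
Among Sato, Sorensen and Kapoor, by date of rank (earlier first): Sato (1998-08-13) before Sorensen (1999-04-26) before Kapoor (2005-08-02).
Order: Novak, Moreau, Abara, Sato, Sorensen, Kapoor, Eriksen, Greco. So position 3.

3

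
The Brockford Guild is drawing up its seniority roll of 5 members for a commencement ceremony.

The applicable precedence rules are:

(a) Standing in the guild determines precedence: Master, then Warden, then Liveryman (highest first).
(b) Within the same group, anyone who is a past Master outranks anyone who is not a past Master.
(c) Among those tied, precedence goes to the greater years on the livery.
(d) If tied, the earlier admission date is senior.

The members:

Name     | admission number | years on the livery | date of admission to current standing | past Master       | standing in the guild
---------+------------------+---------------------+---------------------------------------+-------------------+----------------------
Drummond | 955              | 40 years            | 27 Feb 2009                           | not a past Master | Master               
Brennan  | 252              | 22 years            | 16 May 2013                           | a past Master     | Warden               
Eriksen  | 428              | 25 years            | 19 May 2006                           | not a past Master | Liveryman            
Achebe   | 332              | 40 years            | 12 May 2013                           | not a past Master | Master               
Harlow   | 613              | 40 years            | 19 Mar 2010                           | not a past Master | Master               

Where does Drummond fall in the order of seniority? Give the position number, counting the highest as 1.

By standing in the guild: Drummond, Harlow and Achebe (Master); then Brennan (Warden); then Eriksen (Liveryman).
Drummond, Harlow and Achebe are each not a past Master, so the next rule applies.
Drummond, Harlow and Achebe all have years on the livery 40 years, so the next rule applies.
Among Drummond, Harlow and Achebe, by date of admission to current standing (earlier first): Drummond (27 Feb 2009) before Harlow (19 Mar 2010) before Achebe (12 May 2013).
Order: Drummond, Harlow, Achebe, Brennan, Eriksen. So position 1.

1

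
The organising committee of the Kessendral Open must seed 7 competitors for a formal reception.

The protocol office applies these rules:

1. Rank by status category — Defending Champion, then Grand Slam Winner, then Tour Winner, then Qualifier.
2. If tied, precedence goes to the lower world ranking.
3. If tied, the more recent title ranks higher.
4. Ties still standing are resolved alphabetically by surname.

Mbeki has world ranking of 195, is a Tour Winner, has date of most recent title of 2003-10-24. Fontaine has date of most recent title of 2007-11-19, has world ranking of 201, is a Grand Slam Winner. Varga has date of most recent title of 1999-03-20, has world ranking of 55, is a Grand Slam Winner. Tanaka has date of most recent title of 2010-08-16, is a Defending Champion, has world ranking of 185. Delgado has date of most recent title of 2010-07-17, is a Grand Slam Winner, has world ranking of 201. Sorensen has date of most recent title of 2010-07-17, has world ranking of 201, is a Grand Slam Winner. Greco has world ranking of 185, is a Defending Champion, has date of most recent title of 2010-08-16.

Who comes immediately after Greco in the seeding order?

By status category: Greco and Tanaka (Defending Champion); then Varga, Delgado, Sorensen and Fontaine (Grand Slam Winner); then Mbeki (Tour Winner).
Greco and Tanaka both have world ranking 185, so the next rule applies.
Greco and Tanaka both have date of most recent title 2010-08-16, so the next rule applies.
Among Greco and Tanaka, alphabetically by surname: Greco before Tanaka.
Among Varga, Delgado, Sorensen and Fontaine, by world ranking (lower first): Varga (55) before Delgado, Sorensen and Fontaine (201).
Among Delgado, Sorensen and Fontaine, by date of most recent title (later first): Delgado and Sorensen (2010-07-17) before Fontaine (2007-11-19).
Among Delgado and Sorensen, alphabetically by surname: Delgado before Sorensen.
Order: Greco, Tanaka, Varga, Delgado, Sorensen, Fontaine, Mbeki.

Tanaka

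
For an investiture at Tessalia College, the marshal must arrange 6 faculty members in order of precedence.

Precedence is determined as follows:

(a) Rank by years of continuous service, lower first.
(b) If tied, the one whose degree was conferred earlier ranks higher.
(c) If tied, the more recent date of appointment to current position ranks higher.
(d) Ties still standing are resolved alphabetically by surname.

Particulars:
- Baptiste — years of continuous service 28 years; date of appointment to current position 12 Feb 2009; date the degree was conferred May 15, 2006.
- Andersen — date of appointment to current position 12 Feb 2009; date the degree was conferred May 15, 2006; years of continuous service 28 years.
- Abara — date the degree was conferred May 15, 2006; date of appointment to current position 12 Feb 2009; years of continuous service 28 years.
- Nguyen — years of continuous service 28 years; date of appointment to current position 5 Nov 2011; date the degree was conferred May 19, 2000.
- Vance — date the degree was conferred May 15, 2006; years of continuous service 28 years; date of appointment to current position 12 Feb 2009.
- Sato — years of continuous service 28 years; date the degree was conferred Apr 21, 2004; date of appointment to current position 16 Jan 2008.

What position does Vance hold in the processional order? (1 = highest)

6

By years of continuous service (lower first): Nguyen, Sato, Abara, Andersen, Baptiste and Vance (each 28 years).
Among Nguyen, Sato, Abara, Andersen, Baptiste and Vance, by date the degree was conferred (earlier first): Nguyen (May 19, 2000) before Sato (Apr 21, 2004) before Abara, Andersen, Baptiste and Vance (May 15, 2006).
Abara, Andersen, Baptiste and Vance all have date of appointment to current position 12 Feb 2009, so the next rule applies.
Among Abara, Andersen, Baptiste and Vance, alphabetically by surname: Abara before Andersen before Baptiste before Vance.
Order: Nguyen, Sato, Abara, Andersen, Baptiste, Vance. So position 6.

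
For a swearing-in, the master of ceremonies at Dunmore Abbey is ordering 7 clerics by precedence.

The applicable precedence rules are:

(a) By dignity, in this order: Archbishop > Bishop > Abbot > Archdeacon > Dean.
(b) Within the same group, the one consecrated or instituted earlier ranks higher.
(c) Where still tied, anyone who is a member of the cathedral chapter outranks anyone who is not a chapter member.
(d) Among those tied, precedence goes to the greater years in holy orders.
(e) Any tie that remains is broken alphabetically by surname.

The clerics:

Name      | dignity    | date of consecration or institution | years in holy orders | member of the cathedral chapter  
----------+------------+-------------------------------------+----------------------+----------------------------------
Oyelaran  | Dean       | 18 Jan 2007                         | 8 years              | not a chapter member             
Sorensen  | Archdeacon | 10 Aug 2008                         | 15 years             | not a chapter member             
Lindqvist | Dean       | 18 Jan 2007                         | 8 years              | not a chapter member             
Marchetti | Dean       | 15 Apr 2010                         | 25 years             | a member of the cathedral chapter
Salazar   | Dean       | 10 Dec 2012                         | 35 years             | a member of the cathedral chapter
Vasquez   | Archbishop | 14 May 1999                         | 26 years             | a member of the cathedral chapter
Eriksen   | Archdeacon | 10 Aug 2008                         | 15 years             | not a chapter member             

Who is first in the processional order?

Vasquez

By dignity: Vasquez (Archbishop); then Eriksen and Sorensen (Archdeacon); then Lindqvist, Oyelaran, Marchetti and Salazar (Dean).
Eriksen and Sorensen both have date of consecration or institution 10 Aug 2008, so the next rule applies.
Eriksen and Sorensen are each not a chapter member, so the next rule applies.
Eriksen and Sorensen both have years in holy orders 15 years, so the next rule applies.
Among Eriksen and Sorensen, alphabetically by surname: Eriksen before Sorensen.
Among Lindqvist, Oyelaran, Marchetti and Salazar, by date of consecration or institution (earlier first): Lindqvist and Oyelaran (18 Jan 2007) before Marchetti (15 Apr 2010) before Salazar (10 Dec 2012).
Lindqvist and Oyelaran are each not a chapter member, so the next rule applies.
Lindqvist and Oyelaran both have years in holy orders 8 years, so the next rule applies.
Among Lindqvist and Oyelaran, alphabetically by surname: Lindqvist before Oyelaran.
Order: Vasquez, Eriksen, Sorensen, Lindqvist, Oyelaran, Marchetti, Salazar.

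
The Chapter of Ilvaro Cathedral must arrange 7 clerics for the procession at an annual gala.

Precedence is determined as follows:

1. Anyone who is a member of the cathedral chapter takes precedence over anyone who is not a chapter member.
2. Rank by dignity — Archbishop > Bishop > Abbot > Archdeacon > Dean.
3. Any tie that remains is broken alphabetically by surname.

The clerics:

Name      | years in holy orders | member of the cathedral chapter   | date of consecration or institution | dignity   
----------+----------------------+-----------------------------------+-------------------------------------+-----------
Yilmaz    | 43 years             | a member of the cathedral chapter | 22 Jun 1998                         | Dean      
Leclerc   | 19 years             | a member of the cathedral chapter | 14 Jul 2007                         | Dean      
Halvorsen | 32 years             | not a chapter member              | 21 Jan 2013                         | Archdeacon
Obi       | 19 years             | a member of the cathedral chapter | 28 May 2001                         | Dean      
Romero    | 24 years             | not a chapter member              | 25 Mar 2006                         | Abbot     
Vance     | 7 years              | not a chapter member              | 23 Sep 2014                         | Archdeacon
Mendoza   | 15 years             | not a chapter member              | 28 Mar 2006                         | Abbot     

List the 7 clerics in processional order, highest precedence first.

Leclerc, Obi, Yilmaz, Mendoza, Romero, Halvorsen, Vance

By the first rule: Leclerc, Obi and Yilmaz (each a member of the cathedral chapter); then Mendoza, Romero, Halvorsen and Vance (each not a chapter member).
Leclerc, Obi and Yilmaz are each Dean, so the next rule applies.
Among Leclerc, Obi and Yilmaz, alphabetically by surname: Leclerc before Obi before Yilmaz.
Among Mendoza, Romero, Halvorsen and Vance, by dignity: Mendoza and Romero (Abbot) before Halvorsen and Vance (Archdeacon).
Among Mendoza and Romero, alphabetically by surname: Mendoza before Romero.
Among Halvorsen and Vance, alphabetically by surname: Halvorsen before Vance.
Full order: Leclerc, Obi, Yilmaz, Mendoza, Romero, Halvorsen, Vance.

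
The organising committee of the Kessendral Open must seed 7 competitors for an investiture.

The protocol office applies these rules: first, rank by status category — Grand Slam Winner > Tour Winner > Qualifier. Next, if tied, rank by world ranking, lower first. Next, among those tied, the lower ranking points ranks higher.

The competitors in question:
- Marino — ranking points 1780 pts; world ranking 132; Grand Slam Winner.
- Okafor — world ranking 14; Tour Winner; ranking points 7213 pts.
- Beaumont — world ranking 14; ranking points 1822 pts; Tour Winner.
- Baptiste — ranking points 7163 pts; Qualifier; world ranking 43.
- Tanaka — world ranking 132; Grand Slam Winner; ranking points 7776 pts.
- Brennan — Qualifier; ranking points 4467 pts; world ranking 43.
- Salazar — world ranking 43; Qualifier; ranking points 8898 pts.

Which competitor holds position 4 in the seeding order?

Okafor

By status category: Marino and Tanaka (Grand Slam Winner); then Beaumont and Okafor (Tour Winner); then Brennan, Baptiste and Salazar (Qualifier).
Marino and Tanaka both have world ranking 132, so the next rule applies.
Among Marino and Tanaka, by ranking points (lower first): Marino (1780 pts) before Tanaka (7776 pts).
Beaumont and Okafor both have world ranking 14, so the next rule applies.
Among Beaumont and Okafor, by ranking points (lower first): Beaumont (1822 pts) before Okafor (7213 pts).
Brennan, Baptiste and Salazar all have world ranking 43, so the next rule applies.
Among Brennan, Baptiste and Salazar, by ranking points (lower first): Brennan (4467 pts) before Baptiste (7163 pts) before Salazar (8898 pts).
Order: Marino, Tanaka, Beaumont, Okafor, Brennan, Baptiste, Salazar.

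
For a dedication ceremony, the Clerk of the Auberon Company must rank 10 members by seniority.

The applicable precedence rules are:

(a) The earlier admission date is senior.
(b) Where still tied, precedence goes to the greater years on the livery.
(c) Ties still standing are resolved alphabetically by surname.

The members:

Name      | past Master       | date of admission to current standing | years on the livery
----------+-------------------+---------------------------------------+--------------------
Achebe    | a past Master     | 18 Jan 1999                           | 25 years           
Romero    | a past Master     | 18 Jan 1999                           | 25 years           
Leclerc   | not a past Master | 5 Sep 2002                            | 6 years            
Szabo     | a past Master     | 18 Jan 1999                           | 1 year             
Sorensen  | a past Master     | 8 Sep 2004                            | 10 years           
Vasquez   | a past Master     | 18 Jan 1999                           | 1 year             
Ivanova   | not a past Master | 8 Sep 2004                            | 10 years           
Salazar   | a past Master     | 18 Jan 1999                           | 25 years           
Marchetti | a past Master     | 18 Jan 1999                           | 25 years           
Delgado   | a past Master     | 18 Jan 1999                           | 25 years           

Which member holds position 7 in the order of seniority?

Vasquez

By date of admission to current standing (earlier first): Achebe, Delgado, Marchetti, Romero, Salazar, Szabo and Vasquez (each 18 Jan 1999); then Leclerc (5 Sep 2002); then Ivanova and Sorensen (both 8 Sep 2004).
Among Achebe, Delgado, Marchetti, Romero, Salazar, Szabo and Vasquez, by years on the livery (higher first): Achebe, Delgado, Marchetti, Romero and Salazar (25 years) before Szabo and Vasquez (1 year).
Among Achebe, Delgado, Marchetti, Romero and Salazar, alphabetically by surname: Achebe before Delgado before Marchetti before Romero before Salazar.
Among Szabo and Vasquez, alphabetically by surname: Szabo before Vasquez.
Ivanova and Sorensen both have years on the livery 10 years, so the next rule applies.
Among Ivanova and Sorensen, alphabetically by surname: Ivanova before Sorensen.
Order: Achebe, Delgado, Marchetti, Romero, Salazar, Szabo, Vasquez, Leclerc, Ivanova, Sorensen.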